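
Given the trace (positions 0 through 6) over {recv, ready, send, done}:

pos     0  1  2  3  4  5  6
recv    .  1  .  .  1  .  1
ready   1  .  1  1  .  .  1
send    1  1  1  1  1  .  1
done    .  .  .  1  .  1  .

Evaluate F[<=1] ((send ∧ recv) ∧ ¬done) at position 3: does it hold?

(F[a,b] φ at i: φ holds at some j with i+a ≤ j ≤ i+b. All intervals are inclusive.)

True

Check ((send ∧ recv) ∧ ¬done) at each j in [3,4]:
  j=3: false
  j=4: true
Found at j=4 → formula holds.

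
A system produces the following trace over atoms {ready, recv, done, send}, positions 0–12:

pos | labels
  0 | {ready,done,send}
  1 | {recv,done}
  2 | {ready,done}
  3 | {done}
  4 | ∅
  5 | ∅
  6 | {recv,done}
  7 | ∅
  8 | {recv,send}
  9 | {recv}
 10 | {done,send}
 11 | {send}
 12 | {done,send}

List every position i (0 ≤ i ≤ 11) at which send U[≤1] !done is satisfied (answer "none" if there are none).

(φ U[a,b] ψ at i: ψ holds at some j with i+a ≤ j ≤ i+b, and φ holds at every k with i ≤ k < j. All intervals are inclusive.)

Evaluate at each i in [0,11]:
  i=0: ✗ (no rhs in [0,1])
  i=1: ✗ (no rhs in [1,2])
  i=2: ✗ (no rhs in [2,3])
  i=3: ✗ (lhs fails at k=3 before rhs at j=4)
  i=4: ✓ (rhs at j=4)
  i=5: ✓ (rhs at j=5)
  i=6: ✗ (lhs fails at k=6 before rhs at j=7)
  i=7: ✓ (rhs at j=7)
  i=8: ✓ (rhs at j=8)
  i=9: ✓ (rhs at j=9)
  i=10: ✓ (rhs at j=11; lhs holds on [10,10])
  i=11: ✓ (rhs at j=11)

4, 5, 7, 8, 9, 10, 11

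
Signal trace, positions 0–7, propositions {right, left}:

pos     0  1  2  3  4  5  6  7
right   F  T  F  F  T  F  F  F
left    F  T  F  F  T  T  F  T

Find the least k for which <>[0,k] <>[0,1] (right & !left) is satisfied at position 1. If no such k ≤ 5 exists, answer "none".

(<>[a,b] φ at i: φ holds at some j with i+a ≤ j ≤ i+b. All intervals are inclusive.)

Scan j = 1,2,… for <>[0,1] (right & !left):
  j=1: fails
  j=2: fails
  j=3: fails
  j=4: fails
  j=5: fails
  j=6: fails
No j in [1,6] satisfies it → none.

none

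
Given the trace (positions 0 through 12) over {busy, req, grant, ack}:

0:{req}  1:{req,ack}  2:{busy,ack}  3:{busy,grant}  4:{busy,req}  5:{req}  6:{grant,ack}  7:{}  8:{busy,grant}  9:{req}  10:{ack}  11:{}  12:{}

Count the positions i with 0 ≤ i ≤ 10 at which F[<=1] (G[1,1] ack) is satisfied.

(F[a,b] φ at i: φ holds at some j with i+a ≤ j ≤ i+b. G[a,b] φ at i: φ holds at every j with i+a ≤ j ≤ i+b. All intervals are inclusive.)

6

Evaluate at each i in [0,10]:
  i=0: ✓ (witness j=0)
  i=1: ✓ (witness j=1)
  i=2: ✗ (none in [2,3])
  i=3: ✗ (none in [3,4])
  i=4: ✓ (witness j=5)
  i=5: ✓ (witness j=5)
  i=6: ✗ (none in [6,7])
  i=7: ✗ (none in [7,8])
  i=8: ✓ (witness j=9)
  i=9: ✓ (witness j=9)
  i=10: ✗ (none in [10,11])
Positions where it holds: {0, 1, 4, 5, 8, 9} → 6.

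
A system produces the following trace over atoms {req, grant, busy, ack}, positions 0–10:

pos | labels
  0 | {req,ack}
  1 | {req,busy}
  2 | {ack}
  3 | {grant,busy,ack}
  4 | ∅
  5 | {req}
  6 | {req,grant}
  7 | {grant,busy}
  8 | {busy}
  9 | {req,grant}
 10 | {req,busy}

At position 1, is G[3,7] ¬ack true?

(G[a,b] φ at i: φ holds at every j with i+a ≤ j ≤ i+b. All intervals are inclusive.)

True

Check ¬ack at every j in [4,8]:
  j=4: true
  j=5: true
  j=6: true
  j=7: true
  j=8: true
All positions satisfy it → formula holds.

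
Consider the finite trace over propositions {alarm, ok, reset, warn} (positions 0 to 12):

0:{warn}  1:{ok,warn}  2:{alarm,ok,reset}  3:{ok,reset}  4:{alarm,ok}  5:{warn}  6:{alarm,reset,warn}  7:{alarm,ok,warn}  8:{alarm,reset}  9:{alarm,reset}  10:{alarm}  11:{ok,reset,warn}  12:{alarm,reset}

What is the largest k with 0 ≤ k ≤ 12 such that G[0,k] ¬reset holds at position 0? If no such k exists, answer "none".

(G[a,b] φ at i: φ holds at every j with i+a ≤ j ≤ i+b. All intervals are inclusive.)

¬reset must hold from j=0 onward; find where it first fails.
  j=0: holds
  j=1: holds
  j=2: fails
Holds on [0,1], so largest k = 1.

1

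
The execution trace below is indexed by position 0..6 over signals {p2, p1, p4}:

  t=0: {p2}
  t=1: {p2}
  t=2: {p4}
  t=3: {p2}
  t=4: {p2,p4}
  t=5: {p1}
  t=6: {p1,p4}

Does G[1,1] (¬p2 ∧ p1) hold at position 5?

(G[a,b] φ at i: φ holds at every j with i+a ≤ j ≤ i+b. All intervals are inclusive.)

Check (¬p2 ∧ p1) at every j in [6,6]:
  j=6: true
All positions satisfy it → formula holds.

Yes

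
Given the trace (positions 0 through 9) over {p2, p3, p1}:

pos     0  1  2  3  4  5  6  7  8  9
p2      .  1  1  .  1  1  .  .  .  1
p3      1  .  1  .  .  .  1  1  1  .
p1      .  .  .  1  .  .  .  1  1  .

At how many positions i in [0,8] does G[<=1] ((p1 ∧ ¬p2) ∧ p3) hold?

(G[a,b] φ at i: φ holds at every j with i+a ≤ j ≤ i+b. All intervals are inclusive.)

Evaluate at each i in [0,8]:
  i=0: ✗ (fails at j=0)
  i=1: ✗ (fails at j=1)
  i=2: ✗ (fails at j=2)
  i=3: ✗ (fails at j=3)
  i=4: ✗ (fails at j=4)
  i=5: ✗ (fails at j=5)
  i=6: ✗ (fails at j=6)
  i=7: ✓ (all of [7,8])
  i=8: ✗ (fails at j=9)
Positions where it holds: {7} → 1.

1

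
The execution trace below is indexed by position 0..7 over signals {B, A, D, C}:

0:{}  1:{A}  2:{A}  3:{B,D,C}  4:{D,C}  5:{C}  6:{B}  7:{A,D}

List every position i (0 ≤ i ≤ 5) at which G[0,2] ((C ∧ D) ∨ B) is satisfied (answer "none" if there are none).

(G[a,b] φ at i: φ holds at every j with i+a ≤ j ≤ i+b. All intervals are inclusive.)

none

Evaluate at each i in [0,5]:
  i=0: ✗ (fails at j=0)
  i=1: ✗ (fails at j=1)
  i=2: ✗ (fails at j=2)
  i=3: ✗ (fails at j=5)
  i=4: ✗ (fails at j=5)
  i=5: ✗ (fails at j=5)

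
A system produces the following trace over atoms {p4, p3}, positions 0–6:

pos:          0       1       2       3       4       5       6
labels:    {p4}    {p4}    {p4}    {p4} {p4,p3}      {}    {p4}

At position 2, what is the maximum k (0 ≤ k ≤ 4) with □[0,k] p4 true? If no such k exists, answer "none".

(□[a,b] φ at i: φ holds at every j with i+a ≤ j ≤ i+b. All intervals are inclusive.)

p4 must hold from j=2 onward; find where it first fails.
  j=2: holds
  j=3: holds
  j=4: holds
  j=5: fails
Holds on [2,4], so largest k = 2.

2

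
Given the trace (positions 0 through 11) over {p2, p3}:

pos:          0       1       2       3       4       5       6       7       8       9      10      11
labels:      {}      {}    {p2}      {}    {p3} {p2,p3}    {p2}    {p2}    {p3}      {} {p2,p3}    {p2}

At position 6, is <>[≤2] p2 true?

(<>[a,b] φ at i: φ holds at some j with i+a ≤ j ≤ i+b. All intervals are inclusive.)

Check p2 at each j in [6,8]:
  j=6: true
  j=7: true
  j=8: false
Found at j=6 → formula holds.

True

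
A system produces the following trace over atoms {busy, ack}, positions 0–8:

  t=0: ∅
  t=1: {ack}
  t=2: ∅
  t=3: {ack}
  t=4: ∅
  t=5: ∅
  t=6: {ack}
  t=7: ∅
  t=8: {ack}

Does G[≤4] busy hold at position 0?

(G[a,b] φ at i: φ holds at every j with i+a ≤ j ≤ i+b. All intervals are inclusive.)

False

Check busy at every j in [0,4]:
  j=0: false
  j=1: false
  j=2: false
  j=3: false
  j=4: false
Fails at j=0 → formula fails.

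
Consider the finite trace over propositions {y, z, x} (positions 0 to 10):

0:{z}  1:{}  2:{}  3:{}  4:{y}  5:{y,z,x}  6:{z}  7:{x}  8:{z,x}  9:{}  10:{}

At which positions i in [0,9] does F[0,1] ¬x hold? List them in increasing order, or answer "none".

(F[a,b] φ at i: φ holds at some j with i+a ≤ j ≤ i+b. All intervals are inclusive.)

0, 1, 2, 3, 4, 5, 6, 8, 9

Evaluate at each i in [0,9]:
  i=0: ✓ (witness j=0)
  i=1: ✓ (witness j=1)
  i=2: ✓ (witness j=2)
  i=3: ✓ (witness j=3)
  i=4: ✓ (witness j=4)
  i=5: ✓ (witness j=6)
  i=6: ✓ (witness j=6)
  i=7: ✗ (none in [7,8])
  i=8: ✓ (witness j=9)
  i=9: ✓ (witness j=9)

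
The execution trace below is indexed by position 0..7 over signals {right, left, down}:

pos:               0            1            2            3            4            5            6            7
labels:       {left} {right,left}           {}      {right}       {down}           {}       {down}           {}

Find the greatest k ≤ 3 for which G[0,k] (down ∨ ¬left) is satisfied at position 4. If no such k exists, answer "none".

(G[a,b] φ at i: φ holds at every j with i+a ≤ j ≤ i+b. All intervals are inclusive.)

(down ∨ ¬left) must hold from j=4 onward; find where it first fails.
  j=4: holds
  j=5: holds
  j=6: holds
  j=7: holds
Holds through j=7; largest k = 3.

3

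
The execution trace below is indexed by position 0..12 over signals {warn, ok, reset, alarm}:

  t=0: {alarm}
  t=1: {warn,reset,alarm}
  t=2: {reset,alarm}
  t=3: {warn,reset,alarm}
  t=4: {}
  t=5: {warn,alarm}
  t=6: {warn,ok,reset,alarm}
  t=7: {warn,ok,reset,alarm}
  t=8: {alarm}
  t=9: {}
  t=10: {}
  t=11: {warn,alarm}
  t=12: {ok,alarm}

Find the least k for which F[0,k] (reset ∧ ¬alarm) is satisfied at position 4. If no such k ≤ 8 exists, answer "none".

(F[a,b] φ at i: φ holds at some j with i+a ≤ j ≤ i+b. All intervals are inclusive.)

Scan j = 4,5,… for (reset ∧ ¬alarm):
  j=4: fails
  j=5: fails
  j=6: fails
  j=7: fails
  j=8: fails
  j=9: fails
  j=10: fails
  j=11: fails
  j=12: fails
No j in [4,12] satisfies it → none.

none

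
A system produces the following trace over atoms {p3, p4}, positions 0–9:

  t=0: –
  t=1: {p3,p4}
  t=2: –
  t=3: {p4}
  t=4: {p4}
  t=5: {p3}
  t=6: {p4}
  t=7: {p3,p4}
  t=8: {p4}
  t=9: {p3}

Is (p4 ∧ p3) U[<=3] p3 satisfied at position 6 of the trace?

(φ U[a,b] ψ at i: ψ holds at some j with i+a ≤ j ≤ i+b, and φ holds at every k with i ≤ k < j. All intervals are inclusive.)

Need some j in [6,9] with p3, and (p4 ∧ p3) at every k in [6,j-1].
  j=6: p3 false.
  j=7: p3 holds, but (p4 ∧ p3) fails at k=6 → not this j.
  j=8: p3 false.
  j=9: p3 holds, but (p4 ∧ p3) fails at k=6 → not this j.
No j in the window works → until fails.

No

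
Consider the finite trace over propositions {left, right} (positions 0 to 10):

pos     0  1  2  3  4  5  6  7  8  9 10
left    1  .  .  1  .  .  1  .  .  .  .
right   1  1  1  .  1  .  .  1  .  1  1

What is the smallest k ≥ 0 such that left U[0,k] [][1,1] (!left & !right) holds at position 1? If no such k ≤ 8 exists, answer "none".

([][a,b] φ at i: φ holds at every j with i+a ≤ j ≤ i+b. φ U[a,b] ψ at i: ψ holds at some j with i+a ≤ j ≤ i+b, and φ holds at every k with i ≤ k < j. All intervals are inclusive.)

Need earliest j ≥ 1 with [][1,1] (!left & !right), and left at every k in [1,j-1].
  j=1: rhs fails.
  j=2: rhs fails.
  j=3: rhs fails.
  j=4: rhs holds but lhs fails at k=1.
  j=5: rhs fails.
  j=6: rhs fails.
  j=7: rhs holds but lhs fails at k=1.
  j=8: rhs fails.
  j=9: rhs fails.
No witness within the range → none.

none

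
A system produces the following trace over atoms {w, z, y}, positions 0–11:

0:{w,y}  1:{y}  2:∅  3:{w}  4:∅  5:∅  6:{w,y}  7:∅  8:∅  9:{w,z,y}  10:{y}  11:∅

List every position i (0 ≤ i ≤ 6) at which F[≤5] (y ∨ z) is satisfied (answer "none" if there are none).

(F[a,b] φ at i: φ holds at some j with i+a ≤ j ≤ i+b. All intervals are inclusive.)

Evaluate at each i in [0,6]:
  i=0: ✓ (witness j=0)
  i=1: ✓ (witness j=1)
  i=2: ✓ (witness j=6)
  i=3: ✓ (witness j=6)
  i=4: ✓ (witness j=6)
  i=5: ✓ (witness j=6)
  i=6: ✓ (witness j=6)

0, 1, 2, 3, 4, 5, 6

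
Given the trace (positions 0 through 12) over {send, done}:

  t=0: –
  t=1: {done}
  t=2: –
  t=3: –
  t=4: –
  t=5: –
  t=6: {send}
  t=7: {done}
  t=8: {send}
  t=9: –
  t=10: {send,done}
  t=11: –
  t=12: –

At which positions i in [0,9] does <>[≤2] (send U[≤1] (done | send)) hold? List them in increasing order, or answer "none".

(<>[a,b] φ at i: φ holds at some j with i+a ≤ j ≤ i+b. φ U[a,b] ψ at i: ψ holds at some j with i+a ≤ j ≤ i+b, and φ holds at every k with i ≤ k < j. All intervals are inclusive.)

0, 1, 4, 5, 6, 7, 8, 9

Evaluate at each i in [0,9]:
  i=0: ✓ (witness j=1)
  i=1: ✓ (witness j=1)
  i=2: ✗ (none in [2,4])
  i=3: ✗ (none in [3,5])
  i=4: ✓ (witness j=6)
  i=5: ✓ (witness j=6)
  i=6: ✓ (witness j=6)
  i=7: ✓ (witness j=7)
  i=8: ✓ (witness j=8)
  i=9: ✓ (witness j=10)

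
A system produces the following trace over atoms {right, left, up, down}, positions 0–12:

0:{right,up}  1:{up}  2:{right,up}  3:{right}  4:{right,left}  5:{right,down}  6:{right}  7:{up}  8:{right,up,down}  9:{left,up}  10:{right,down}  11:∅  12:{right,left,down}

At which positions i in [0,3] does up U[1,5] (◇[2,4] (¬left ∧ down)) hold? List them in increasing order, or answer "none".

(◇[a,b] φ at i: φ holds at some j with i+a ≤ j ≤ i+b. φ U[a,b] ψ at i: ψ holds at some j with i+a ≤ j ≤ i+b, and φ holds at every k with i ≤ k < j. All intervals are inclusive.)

Evaluate at each i in [0,3]:
  i=0: ✓ (rhs at j=1; lhs holds on [0,0])
  i=1: ✓ (rhs at j=2; lhs holds on [1,1])
  i=2: ✓ (rhs at j=3; lhs holds on [2,2])
  i=3: ✗ (lhs fails at k=3 before rhs at j=4)

0, 1, 2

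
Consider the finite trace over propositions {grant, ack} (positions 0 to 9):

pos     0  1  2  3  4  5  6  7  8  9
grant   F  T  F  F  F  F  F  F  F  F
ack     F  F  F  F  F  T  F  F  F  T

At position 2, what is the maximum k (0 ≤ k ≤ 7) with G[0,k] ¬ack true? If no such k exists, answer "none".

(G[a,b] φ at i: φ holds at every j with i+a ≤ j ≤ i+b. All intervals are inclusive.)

2

¬ack must hold from j=2 onward; find where it first fails.
  j=2: holds
  j=3: holds
  j=4: holds
  j=5: fails
Holds on [2,4], so largest k = 2.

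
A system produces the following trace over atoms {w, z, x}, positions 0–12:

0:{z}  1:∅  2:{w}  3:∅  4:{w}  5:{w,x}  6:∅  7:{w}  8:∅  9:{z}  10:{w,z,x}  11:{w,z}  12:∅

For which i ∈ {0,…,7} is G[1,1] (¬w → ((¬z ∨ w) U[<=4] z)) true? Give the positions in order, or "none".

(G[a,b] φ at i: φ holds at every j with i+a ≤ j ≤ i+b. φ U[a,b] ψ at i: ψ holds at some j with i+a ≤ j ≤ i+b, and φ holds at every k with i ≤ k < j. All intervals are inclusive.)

Evaluate at each i in [0,7]:
  i=0: ✗ (fails at j=1)
  i=1: ✓ (all of [2,2])
  i=2: ✗ (fails at j=3)
  i=3: ✓ (all of [4,4])
  i=4: ✓ (all of [5,5])
  i=5: ✓ (all of [6,6])
  i=6: ✓ (all of [7,7])
  i=7: ✓ (all of [8,8])

1, 3, 4, 5, 6, 7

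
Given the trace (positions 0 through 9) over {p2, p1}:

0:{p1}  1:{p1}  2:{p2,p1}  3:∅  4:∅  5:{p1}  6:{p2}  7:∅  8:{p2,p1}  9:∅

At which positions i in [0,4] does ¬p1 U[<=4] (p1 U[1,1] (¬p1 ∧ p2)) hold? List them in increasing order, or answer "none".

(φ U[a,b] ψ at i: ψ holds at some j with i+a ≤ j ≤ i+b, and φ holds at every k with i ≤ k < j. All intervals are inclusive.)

Evaluate at each i in [0,4]:
  i=0: ✗ (no rhs in [0,4])
  i=1: ✗ (lhs fails at k=1 before rhs at j=5)
  i=2: ✗ (lhs fails at k=2 before rhs at j=5)
  i=3: ✓ (rhs at j=5; lhs holds on [3,4])
  i=4: ✓ (rhs at j=5; lhs holds on [4,4])

3, 4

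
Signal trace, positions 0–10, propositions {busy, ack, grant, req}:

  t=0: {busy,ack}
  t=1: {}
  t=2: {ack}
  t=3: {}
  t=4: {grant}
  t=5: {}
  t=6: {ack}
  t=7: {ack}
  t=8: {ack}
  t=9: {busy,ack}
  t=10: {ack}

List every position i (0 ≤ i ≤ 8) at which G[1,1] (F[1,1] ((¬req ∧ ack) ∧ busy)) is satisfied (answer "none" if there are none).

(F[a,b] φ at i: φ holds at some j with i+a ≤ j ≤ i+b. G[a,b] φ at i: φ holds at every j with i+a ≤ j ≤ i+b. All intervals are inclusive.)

Evaluate at each i in [0,8]:
  i=0: ✗ (fails at j=1)
  i=1: ✗ (fails at j=2)
  i=2: ✗ (fails at j=3)
  i=3: ✗ (fails at j=4)
  i=4: ✗ (fails at j=5)
  i=5: ✗ (fails at j=6)
  i=6: ✗ (fails at j=7)
  i=7: ✓ (all of [8,8])
  i=8: ✗ (fails at j=9)

7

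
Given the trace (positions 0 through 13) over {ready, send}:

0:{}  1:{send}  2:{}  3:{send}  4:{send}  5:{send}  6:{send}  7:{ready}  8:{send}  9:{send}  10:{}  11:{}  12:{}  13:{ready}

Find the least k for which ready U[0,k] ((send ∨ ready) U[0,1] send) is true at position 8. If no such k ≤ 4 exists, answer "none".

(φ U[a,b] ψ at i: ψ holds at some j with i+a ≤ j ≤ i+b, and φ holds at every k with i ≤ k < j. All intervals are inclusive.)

Need earliest j ≥ 8 with ((send ∨ ready) U[0,1] send), and ready at every k in [8,j-1].
  j=8: rhs holds (empty prefix). k = 0.

0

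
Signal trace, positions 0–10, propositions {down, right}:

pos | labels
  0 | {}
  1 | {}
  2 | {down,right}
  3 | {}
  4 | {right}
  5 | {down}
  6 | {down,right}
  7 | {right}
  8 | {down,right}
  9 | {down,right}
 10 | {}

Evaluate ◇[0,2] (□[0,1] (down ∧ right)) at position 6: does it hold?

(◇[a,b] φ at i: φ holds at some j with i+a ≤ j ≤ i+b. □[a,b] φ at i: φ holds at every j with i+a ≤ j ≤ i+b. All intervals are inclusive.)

Check □[0,1] (down ∧ right) at each j in [6,8]:
  j=6: fails at 7
  j=7: fails at 7
  j=8: holds on [8,9]
Found at j=8 → formula holds.

True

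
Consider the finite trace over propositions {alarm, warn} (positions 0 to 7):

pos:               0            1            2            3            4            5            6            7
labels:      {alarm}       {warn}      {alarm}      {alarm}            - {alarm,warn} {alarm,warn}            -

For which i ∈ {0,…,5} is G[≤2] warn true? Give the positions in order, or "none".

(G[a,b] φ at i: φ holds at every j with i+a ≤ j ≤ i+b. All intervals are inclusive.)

Evaluate at each i in [0,5]:
  i=0: ✗ (fails at j=0)
  i=1: ✗ (fails at j=2)
  i=2: ✗ (fails at j=2)
  i=3: ✗ (fails at j=3)
  i=4: ✗ (fails at j=4)
  i=5: ✗ (fails at j=7)

none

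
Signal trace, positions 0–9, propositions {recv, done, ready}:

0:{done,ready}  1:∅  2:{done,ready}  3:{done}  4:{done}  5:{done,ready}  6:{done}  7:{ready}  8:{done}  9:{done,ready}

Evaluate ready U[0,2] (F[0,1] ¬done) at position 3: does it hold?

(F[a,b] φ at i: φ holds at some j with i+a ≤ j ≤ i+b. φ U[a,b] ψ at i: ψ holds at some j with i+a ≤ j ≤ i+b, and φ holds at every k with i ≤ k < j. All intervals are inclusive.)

No

Need some j in [3,5] with F[0,1] ¬done, and ready at every k in [3,j-1].
  j=3: F[0,1] ¬done — fails (none in [3,4]).
  j=4: F[0,1] ¬done — fails (none in [4,5]).
  j=5: F[0,1] ¬done — fails (none in [5,6]).
No j in the window works → until fails.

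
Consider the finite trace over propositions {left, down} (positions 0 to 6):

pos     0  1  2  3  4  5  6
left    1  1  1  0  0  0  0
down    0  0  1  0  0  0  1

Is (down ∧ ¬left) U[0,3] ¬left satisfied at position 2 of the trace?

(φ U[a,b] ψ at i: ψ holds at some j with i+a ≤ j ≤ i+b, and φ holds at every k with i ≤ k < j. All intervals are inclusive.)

Need some j in [2,5] with ¬left, and (down ∧ ¬left) at every k in [2,j-1].
  j=2: ¬left false.
  j=3: ¬left holds, but (down ∧ ¬left) fails at k=2 → not this j.
  j=4: ¬left holds, but (down ∧ ¬left) fails at k=2 → not this j.
  j=5: ¬left holds, but (down ∧ ¬left) fails at k=2 → not this j.
No j in the window works → until fails.

No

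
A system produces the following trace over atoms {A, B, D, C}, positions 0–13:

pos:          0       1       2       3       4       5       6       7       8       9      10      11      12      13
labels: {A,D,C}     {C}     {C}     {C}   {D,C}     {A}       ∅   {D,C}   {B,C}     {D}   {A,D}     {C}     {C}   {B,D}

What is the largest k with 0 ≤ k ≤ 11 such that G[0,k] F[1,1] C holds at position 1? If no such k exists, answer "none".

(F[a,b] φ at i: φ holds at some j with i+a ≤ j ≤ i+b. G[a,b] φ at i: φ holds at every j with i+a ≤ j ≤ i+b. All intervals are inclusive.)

F[1,1] C must hold from j=1 onward; find where it first fails.
  j=1: holds
  j=2: holds
  j=3: holds
  j=4: fails
Holds on [1,3], so largest k = 2.

2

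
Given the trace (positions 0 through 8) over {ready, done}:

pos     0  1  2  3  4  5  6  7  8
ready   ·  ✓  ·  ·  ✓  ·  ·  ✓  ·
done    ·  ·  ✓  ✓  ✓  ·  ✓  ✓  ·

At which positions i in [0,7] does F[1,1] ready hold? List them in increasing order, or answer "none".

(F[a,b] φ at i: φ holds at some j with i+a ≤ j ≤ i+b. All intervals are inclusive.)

Evaluate at each i in [0,7]:
  i=0: ✓ (witness j=1)
  i=1: ✗ (none in [2,2])
  i=2: ✗ (none in [3,3])
  i=3: ✓ (witness j=4)
  i=4: ✗ (none in [5,5])
  i=5: ✗ (none in [6,6])
  i=6: ✓ (witness j=7)
  i=7: ✗ (none in [8,8])

0, 3, 6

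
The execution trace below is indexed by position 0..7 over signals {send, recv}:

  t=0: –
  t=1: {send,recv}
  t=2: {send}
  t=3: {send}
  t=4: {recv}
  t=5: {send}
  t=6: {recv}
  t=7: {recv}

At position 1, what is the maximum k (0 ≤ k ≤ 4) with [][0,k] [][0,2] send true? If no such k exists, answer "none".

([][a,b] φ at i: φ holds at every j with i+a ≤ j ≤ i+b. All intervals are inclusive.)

0

[][0,2] send must hold from j=1 onward; find where it first fails.
  j=1: holds
  j=2: fails
Holds on [1,1], so largest k = 0.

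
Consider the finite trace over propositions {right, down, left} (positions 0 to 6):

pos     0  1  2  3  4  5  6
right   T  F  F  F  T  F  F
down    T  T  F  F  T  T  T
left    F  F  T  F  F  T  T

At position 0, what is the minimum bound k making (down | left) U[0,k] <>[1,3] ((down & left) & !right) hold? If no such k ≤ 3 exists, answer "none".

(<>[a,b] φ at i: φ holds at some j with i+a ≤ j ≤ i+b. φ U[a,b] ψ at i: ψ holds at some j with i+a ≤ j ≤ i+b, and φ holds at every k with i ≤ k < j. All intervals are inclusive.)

2

Need earliest j ≥ 0 with <>[1,3] ((down & left) & !right), and (down | left) at every k in [0,j-1].
  j=0: rhs fails.
  j=1: rhs fails.
  j=2: rhs holds; lhs holds on [0,1]. k = 2.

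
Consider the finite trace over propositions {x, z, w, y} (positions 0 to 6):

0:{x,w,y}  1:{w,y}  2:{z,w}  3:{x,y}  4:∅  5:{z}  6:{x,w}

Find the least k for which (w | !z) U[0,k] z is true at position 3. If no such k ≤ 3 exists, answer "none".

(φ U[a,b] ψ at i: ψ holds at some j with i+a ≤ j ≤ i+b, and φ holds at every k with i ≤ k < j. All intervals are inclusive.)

Need earliest j ≥ 3 with z, and (w | !z) at every k in [3,j-1].
  j=3: rhs fails.
  j=4: rhs fails.
  j=5: rhs holds; lhs holds on [3,4]. k = 2.

2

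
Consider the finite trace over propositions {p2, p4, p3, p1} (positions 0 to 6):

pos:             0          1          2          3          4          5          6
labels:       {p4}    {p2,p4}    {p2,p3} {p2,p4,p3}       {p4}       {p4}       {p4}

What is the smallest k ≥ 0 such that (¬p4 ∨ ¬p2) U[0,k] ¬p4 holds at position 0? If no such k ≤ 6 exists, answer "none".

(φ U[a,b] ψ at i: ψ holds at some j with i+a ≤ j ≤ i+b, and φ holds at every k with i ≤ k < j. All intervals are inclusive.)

Need earliest j ≥ 0 with ¬p4, and (¬p4 ∨ ¬p2) at every k in [0,j-1].
  j=0: rhs fails.
  j=1: rhs fails.
  j=2: rhs holds but lhs fails at k=1.
  j=3: rhs fails.
  j=4: rhs fails.
  j=5: rhs fails.
  j=6: rhs fails.
No witness within the range → none.

none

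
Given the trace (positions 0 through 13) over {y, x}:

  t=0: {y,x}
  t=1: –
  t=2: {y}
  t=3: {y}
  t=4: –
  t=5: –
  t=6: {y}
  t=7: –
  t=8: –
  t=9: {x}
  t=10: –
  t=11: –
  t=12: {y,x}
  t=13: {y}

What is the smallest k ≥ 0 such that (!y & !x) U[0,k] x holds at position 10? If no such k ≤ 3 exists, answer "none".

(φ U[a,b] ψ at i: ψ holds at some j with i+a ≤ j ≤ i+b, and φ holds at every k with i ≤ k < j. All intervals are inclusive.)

Need earliest j ≥ 10 with x, and (!y & !x) at every k in [10,j-1].
  j=10: rhs fails.
  j=11: rhs fails.
  j=12: rhs holds; lhs holds on [10,11]. k = 2.

2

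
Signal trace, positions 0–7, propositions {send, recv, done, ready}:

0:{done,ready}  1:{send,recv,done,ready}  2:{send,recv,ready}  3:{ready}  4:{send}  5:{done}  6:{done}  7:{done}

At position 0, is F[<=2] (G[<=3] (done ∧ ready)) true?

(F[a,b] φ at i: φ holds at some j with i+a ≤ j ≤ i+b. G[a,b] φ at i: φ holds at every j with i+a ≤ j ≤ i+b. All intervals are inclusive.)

Check G[<=3] (done ∧ ready) at each j in [0,2]:
  j=0: fails at 2
  j=1: fails at 2
  j=2: fails at 2
No position in the window satisfies it → formula fails.

Does not hold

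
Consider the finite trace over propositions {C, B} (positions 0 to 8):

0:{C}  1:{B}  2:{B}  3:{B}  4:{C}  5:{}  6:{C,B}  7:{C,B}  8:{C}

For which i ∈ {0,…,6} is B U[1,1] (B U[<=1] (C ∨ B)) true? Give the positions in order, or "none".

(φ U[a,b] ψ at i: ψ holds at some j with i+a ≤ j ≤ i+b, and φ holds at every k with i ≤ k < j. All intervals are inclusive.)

1, 2, 3, 6

Evaluate at each i in [0,6]:
  i=0: ✗ (lhs fails at k=0 before rhs at j=1)
  i=1: ✓ (rhs at j=2; lhs holds on [1,1])
  i=2: ✓ (rhs at j=3; lhs holds on [2,2])
  i=3: ✓ (rhs at j=4; lhs holds on [3,3])
  i=4: ✗ (no rhs in [5,5])
  i=5: ✗ (lhs fails at k=5 before rhs at j=6)
  i=6: ✓ (rhs at j=7; lhs holds on [6,6])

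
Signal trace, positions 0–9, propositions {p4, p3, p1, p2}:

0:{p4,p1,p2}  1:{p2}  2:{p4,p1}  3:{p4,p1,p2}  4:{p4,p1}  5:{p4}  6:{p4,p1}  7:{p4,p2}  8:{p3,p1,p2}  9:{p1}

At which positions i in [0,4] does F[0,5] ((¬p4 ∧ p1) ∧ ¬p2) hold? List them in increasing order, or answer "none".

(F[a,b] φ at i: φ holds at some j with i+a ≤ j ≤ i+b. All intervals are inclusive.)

4

Evaluate at each i in [0,4]:
  i=0: ✗ (none in [0,5])
  i=1: ✗ (none in [1,6])
  i=2: ✗ (none in [2,7])
  i=3: ✗ (none in [3,8])
  i=4: ✓ (witness j=9)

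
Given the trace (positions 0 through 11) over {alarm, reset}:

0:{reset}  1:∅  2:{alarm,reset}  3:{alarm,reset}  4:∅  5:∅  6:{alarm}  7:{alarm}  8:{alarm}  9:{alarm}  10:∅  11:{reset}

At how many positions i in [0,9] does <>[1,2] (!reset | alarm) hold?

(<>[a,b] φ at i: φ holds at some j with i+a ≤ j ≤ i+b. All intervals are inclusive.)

10

Evaluate at each i in [0,9]:
  i=0: ✓ (witness j=1)
  i=1: ✓ (witness j=2)
  i=2: ✓ (witness j=3)
  i=3: ✓ (witness j=4)
  i=4: ✓ (witness j=5)
  i=5: ✓ (witness j=6)
  i=6: ✓ (witness j=7)
  i=7: ✓ (witness j=8)
  i=8: ✓ (witness j=9)
  i=9: ✓ (witness j=10)
Positions where it holds: {0, 1, 2, 3, 4, 5, 6, 7, 8, 9} → 10.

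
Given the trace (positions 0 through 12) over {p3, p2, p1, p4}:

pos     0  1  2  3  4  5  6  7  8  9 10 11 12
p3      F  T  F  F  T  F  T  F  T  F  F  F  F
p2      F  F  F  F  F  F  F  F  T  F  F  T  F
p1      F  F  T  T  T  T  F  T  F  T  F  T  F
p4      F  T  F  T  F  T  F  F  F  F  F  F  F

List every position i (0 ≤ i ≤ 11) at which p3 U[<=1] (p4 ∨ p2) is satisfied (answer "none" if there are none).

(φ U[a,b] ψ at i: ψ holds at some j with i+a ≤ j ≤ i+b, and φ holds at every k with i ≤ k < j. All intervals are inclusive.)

1, 3, 4, 5, 8, 11

Evaluate at each i in [0,11]:
  i=0: ✗ (lhs fails at k=0 before rhs at j=1)
  i=1: ✓ (rhs at j=1)
  i=2: ✗ (lhs fails at k=2 before rhs at j=3)
  i=3: ✓ (rhs at j=3)
  i=4: ✓ (rhs at j=5; lhs holds on [4,4])
  i=5: ✓ (rhs at j=5)
  i=6: ✗ (no rhs in [6,7])
  i=7: ✗ (lhs fails at k=7 before rhs at j=8)
  i=8: ✓ (rhs at j=8)
  i=9: ✗ (no rhs in [9,10])
  i=10: ✗ (lhs fails at k=10 before rhs at j=11)
  i=11: ✓ (rhs at j=11)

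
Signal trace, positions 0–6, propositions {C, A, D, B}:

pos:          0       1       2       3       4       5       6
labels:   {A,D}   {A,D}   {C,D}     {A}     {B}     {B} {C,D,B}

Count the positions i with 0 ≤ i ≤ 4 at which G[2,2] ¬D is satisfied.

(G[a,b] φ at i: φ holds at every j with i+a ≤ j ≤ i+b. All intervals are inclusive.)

3

Evaluate at each i in [0,4]:
  i=0: ✗ (fails at j=2)
  i=1: ✓ (all of [3,3])
  i=2: ✓ (all of [4,4])
  i=3: ✓ (all of [5,5])
  i=4: ✗ (fails at j=6)
Positions where it holds: {1, 2, 3} → 3.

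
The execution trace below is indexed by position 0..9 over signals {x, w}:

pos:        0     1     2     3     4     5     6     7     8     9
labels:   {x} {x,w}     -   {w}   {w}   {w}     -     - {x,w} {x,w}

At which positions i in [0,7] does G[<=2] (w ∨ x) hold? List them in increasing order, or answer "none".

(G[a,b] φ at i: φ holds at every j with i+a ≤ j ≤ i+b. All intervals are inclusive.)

3

Evaluate at each i in [0,7]:
  i=0: ✗ (fails at j=2)
  i=1: ✗ (fails at j=2)
  i=2: ✗ (fails at j=2)
  i=3: ✓ (all of [3,5])
  i=4: ✗ (fails at j=6)
  i=5: ✗ (fails at j=6)
  i=6: ✗ (fails at j=6)
  i=7: ✗ (fails at j=7)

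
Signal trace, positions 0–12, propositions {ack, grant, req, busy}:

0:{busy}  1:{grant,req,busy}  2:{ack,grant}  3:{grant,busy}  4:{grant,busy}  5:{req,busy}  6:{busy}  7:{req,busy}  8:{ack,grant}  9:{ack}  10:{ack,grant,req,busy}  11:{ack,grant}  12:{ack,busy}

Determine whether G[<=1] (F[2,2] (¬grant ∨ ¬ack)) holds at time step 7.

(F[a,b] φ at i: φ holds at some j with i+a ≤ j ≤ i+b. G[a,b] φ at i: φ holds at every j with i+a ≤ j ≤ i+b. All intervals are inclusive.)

Check F[2,2] (¬grant ∨ ¬ack) at every j in [7,8]:
  j=7: holds (witness at 9)
  j=8: fails (none in [10,10])
Fails at j=8 → formula fails.

No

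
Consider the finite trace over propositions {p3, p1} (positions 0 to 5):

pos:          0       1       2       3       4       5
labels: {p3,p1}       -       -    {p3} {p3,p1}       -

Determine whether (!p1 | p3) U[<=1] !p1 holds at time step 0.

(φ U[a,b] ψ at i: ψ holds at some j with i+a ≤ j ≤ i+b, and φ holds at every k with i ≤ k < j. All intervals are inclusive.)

Need some j in [0,1] with !p1, and (!p1 | p3) at every k in [0,j-1].
  j=0: !p1 false.
  j=1: !p1 holds; (!p1 | p3) holds at every k in [0,0] → satisfied.

Yes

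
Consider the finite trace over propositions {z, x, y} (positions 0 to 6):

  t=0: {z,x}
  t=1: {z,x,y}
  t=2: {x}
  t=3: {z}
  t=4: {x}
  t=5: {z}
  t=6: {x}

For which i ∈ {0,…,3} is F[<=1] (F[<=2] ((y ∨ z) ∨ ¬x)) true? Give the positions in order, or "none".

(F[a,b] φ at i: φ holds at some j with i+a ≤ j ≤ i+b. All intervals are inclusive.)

0, 1, 2, 3

Evaluate at each i in [0,3]:
  i=0: ✓ (witness j=0)
  i=1: ✓ (witness j=1)
  i=2: ✓ (witness j=2)
  i=3: ✓ (witness j=3)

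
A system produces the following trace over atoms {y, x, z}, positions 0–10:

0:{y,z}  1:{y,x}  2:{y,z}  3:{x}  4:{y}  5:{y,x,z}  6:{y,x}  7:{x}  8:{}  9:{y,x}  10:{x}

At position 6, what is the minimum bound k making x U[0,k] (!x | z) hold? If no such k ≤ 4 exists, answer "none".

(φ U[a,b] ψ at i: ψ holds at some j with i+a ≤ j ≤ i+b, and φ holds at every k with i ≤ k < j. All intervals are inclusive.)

2

Need earliest j ≥ 6 with (!x | z), and x at every k in [6,j-1].
  j=6: rhs fails.
  j=7: rhs fails.
  j=8: rhs holds; lhs holds on [6,7]. k = 2.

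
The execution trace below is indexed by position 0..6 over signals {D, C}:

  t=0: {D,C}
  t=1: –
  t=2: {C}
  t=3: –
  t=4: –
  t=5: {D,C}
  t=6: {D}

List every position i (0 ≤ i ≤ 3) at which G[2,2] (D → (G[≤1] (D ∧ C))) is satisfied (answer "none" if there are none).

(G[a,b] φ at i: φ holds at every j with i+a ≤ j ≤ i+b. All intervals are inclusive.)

0, 1, 2

Evaluate at each i in [0,3]:
  i=0: ✓ (all of [2,2])
  i=1: ✓ (all of [3,3])
  i=2: ✓ (all of [4,4])
  i=3: ✗ (fails at j=5)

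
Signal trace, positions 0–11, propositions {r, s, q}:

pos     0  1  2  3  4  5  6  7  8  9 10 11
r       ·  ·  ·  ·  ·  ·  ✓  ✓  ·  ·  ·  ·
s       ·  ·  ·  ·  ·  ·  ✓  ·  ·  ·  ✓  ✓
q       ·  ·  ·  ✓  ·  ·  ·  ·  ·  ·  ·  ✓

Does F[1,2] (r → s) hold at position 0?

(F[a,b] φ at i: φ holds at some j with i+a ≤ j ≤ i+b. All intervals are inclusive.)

Yes

Check (r → s) at each j in [1,2]:
  j=1: true
  j=2: true
Found at j=1 → formula holds.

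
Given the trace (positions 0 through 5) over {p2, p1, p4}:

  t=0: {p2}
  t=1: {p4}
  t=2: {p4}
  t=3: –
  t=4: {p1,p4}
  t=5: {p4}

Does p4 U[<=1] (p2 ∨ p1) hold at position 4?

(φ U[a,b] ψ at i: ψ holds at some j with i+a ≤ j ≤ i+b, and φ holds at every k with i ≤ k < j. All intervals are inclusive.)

Need some j in [4,5] with (p2 ∨ p1), and p4 at every k in [4,j-1].
  j=4: (p2 ∨ p1) holds; no prefix to check → satisfied.

True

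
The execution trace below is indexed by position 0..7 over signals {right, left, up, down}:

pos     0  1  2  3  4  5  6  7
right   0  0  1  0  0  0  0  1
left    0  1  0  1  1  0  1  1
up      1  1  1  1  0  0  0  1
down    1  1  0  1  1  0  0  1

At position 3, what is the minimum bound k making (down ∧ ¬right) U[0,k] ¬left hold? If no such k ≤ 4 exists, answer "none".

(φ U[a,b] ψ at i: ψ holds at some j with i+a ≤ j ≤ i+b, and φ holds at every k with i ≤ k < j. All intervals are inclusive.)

Need earliest j ≥ 3 with ¬left, and (down ∧ ¬right) at every k in [3,j-1].
  j=3: rhs fails.
  j=4: rhs fails.
  j=5: rhs holds; lhs holds on [3,4]. k = 2.

2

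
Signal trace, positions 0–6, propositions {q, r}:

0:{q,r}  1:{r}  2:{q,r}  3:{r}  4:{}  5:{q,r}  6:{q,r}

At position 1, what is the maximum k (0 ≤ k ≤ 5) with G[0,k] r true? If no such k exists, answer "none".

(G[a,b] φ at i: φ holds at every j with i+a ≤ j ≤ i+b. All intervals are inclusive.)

r must hold from j=1 onward; find where it first fails.
  j=1: holds
  j=2: holds
  j=3: holds
  j=4: fails
Holds on [1,3], so largest k = 2.

2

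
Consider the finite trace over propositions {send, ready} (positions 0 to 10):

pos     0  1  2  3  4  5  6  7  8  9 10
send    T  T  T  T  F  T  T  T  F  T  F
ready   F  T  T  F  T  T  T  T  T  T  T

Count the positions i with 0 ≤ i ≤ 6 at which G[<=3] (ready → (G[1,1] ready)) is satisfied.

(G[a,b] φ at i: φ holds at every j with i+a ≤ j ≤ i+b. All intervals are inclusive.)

4

Evaluate at each i in [0,6]:
  i=0: ✗ (fails at j=2)
  i=1: ✗ (fails at j=2)
  i=2: ✗ (fails at j=2)
  i=3: ✓ (all of [3,6])
  i=4: ✓ (all of [4,7])
  i=5: ✓ (all of [5,8])
  i=6: ✓ (all of [6,9])
Positions where it holds: {3, 4, 5, 6} → 4.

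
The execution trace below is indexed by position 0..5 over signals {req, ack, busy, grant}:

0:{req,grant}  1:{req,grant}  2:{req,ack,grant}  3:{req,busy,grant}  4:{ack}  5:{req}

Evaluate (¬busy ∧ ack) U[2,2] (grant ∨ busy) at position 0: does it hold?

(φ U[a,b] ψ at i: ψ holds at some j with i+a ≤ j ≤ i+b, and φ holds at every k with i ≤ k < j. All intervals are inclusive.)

No

Need some j in [2,2] with (grant ∨ busy), and (¬busy ∧ ack) at every k in [0,j-1].
  j=2: (grant ∨ busy) holds, but (¬busy ∧ ack) fails at k=0 → not this j.
No j in the window works → until fails.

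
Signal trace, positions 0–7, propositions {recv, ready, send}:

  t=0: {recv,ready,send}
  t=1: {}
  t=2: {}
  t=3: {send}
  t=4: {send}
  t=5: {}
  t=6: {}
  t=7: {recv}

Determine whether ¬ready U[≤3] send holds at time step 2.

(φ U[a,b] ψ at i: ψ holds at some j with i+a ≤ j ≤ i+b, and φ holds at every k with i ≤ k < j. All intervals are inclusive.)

Yes

Need some j in [2,5] with send, and ¬ready at every k in [2,j-1].
  j=2: send false.
  j=3: send holds; ¬ready holds at every k in [2,2] → satisfied.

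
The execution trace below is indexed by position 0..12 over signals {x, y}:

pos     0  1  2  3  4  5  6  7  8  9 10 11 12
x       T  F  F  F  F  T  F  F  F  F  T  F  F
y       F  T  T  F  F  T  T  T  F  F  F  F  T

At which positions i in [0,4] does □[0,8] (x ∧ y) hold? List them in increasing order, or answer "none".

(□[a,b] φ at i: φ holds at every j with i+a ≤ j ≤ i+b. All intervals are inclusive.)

none

Evaluate at each i in [0,4]:
  i=0: ✗ (fails at j=0)
  i=1: ✗ (fails at j=1)
  i=2: ✗ (fails at j=2)
  i=3: ✗ (fails at j=3)
  i=4: ✗ (fails at j=4)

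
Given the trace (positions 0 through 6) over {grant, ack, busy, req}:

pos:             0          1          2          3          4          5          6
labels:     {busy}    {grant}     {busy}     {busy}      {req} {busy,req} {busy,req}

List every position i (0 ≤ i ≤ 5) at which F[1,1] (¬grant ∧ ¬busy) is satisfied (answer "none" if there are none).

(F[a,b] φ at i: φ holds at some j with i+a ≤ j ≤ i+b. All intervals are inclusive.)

Evaluate at each i in [0,5]:
  i=0: ✗ (none in [1,1])
  i=1: ✗ (none in [2,2])
  i=2: ✗ (none in [3,3])
  i=3: ✓ (witness j=4)
  i=4: ✗ (none in [5,5])
  i=5: ✗ (none in [6,6])

3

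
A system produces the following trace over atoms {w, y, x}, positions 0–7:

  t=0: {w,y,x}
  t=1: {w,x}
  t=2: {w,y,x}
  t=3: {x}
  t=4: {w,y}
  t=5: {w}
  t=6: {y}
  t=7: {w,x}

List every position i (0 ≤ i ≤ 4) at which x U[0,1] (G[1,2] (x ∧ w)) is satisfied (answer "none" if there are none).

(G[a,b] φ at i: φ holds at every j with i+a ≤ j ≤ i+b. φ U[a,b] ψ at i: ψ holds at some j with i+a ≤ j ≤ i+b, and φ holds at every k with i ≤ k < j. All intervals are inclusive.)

Evaluate at each i in [0,4]:
  i=0: ✓ (rhs at j=0)
  i=1: ✗ (no rhs in [1,2])
  i=2: ✗ (no rhs in [2,3])
  i=3: ✗ (no rhs in [3,4])
  i=4: ✗ (no rhs in [4,5])

0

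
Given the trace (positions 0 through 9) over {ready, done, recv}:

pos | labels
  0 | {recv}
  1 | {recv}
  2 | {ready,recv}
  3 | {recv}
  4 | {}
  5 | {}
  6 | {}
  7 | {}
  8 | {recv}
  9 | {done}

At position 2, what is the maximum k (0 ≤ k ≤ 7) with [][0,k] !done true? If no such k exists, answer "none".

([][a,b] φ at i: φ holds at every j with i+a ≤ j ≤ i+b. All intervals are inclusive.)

6

!done must hold from j=2 onward; find where it first fails.
  j=2: holds
  j=3: holds
  j=4: holds
  j=5: holds
  j=6: holds
  j=7: holds
  j=8: holds
  j=9: fails
Holds on [2,8], so largest k = 6.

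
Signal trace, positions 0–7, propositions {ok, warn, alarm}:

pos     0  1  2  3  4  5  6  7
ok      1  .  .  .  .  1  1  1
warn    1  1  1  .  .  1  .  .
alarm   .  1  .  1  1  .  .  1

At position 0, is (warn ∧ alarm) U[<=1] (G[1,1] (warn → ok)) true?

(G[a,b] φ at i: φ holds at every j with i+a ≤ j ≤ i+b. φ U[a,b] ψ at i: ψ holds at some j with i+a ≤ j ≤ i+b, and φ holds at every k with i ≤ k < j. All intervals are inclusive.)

False

Need some j in [0,1] with G[1,1] (warn → ok), and (warn ∧ alarm) at every k in [0,j-1].
  j=0: G[1,1] (warn → ok) — fails at 1.
  j=1: G[1,1] (warn → ok) — fails at 2.
No j in the window works → until fails.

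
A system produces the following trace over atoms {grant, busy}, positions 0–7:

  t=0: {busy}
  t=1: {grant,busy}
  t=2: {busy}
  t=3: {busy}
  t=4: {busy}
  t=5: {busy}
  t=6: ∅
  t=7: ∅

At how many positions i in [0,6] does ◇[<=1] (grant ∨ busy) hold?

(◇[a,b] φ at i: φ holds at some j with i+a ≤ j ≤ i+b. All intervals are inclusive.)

6

Evaluate at each i in [0,6]:
  i=0: ✓ (witness j=0)
  i=1: ✓ (witness j=1)
  i=2: ✓ (witness j=2)
  i=3: ✓ (witness j=3)
  i=4: ✓ (witness j=4)
  i=5: ✓ (witness j=5)
  i=6: ✗ (none in [6,7])
Positions where it holds: {0, 1, 2, 3, 4, 5} → 6.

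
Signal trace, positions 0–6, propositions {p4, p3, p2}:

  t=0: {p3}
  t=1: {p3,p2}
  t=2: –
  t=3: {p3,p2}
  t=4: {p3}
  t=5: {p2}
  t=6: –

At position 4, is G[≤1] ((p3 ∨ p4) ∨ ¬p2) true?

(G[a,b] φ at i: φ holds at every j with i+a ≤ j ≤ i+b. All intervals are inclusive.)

Does not hold

Check ((p3 ∨ p4) ∨ ¬p2) at every j in [4,5]:
  j=4: true
  j=5: false
Fails at j=5 → formula fails.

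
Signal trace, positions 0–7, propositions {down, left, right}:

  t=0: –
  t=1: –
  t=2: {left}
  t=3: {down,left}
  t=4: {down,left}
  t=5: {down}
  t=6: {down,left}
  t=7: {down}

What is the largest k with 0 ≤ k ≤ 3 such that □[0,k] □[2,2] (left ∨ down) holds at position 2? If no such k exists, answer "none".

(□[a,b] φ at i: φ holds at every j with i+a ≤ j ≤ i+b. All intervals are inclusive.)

3

□[2,2] (left ∨ down) must hold from j=2 onward; find where it first fails.
  j=2: holds
  j=3: holds
  j=4: holds
  j=5: holds
Holds through j=5; largest k = 3.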